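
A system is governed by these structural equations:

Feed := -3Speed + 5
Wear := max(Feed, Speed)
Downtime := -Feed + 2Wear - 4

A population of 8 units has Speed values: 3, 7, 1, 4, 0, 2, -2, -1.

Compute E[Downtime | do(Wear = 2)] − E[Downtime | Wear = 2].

The intervention sets Wear=2 in all 8 units regardless of Speed. Recomputing Downtime per unit gives 4, 16, -2, 7, -5, 1, -11, -8; average 0.25.
E[Downtime|Wear=2] averages over only the 2 units with Wear=2 (Speed = 1, 2): Downtime = -2, 1, mean -0.5.
Difference = 0.25 − (-0.5) = 0.75.

0.75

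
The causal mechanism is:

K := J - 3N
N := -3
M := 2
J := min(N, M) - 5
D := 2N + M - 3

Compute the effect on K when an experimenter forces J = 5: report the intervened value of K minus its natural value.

do(J=5) replaces the equation J := min(N, M) - 5 with the constant J = 5.
K = J - 3N  [with J=5, N=-3]  = 14
Without intervention: J = min(N, M) - 5  [with N=-3, M=2]  = -8; K = J - 3N  [with J=-8, N=-3]  = 1.
Change = 14 − 1 = 13.

13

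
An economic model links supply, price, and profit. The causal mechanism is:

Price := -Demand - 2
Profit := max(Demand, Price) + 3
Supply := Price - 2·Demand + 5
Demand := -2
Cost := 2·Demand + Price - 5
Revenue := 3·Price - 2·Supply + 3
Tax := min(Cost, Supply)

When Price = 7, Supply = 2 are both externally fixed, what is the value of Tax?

Under do(Price = 7, Supply = 2), each intervened variable's structural equation is replaced by its fixed value.
Cost = 2·Demand + Price - 5  [with Demand=-2, Price=7]  = -2
Tax = min(Cost, Supply)  [with Cost=-2, Supply=2]  = -2

-2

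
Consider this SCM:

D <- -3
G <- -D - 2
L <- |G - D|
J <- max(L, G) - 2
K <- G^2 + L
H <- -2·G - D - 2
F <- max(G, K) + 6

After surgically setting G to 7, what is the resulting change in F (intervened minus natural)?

Under do(G=7), the mechanism G <- -D - 2 is discarded; G is fixed at 7.
L = |G - D|  [with G=7, D=-3]  = 10
K = G^2 + L  [with G=7, L=10]  = 59
F = max(G, K) + 6  [with G=7, K=59]  = 65
Without intervention: G = -D - 2  [with D=-3]  = 1; L = |G - D|  [with G=1, D=-3]  = 4; K = G^2 + L  [with G=1, L=4]  = 5; F = max(G, K) + 6  [with G=1, K=5]  = 11.
Change = 65 − 11 = 54.

54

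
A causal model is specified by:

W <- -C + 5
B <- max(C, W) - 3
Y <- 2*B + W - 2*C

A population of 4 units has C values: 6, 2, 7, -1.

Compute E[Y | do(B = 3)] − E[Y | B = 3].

-3

do(B=3) breaks B's dependence on C. With B=3 fixed, Y across the units is -7, 5, -10, 14, mean 0.5.
Conditioning on B=3 selects the 2 unit(s) with C ∈ {6, -1}. Their Y values: -7, 14. Mean = 3.5.
Difference = 0.5 − 3.5 = -3.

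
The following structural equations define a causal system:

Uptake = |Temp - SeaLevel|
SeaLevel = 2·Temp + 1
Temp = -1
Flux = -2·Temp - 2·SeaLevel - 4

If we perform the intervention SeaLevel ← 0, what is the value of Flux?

-2

The intervention breaks the incoming arrows to SeaLevel: SeaLevel = 2·Temp + 1 no longer applies, and SeaLevel = 0.
Flux = -2·Temp - 2·SeaLevel - 4  [with Temp=-1, SeaLevel=0]  = -2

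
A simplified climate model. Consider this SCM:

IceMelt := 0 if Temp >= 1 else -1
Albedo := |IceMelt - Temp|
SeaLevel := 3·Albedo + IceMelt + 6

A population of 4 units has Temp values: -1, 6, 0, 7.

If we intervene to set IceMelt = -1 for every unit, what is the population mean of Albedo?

The intervention sets IceMelt=-1 in all 4 units regardless of Temp. Recomputing Albedo per unit gives 0, 7, 1, 8; average 4.

4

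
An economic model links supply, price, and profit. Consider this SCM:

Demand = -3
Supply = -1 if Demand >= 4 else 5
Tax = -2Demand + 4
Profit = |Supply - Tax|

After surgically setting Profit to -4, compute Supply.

5

The intervention breaks the incoming arrows to Profit: Profit = |Supply - Tax| no longer applies, and Profit = -4.
Since Supply is not a descendant of the intervened variable, it is unaffected.
Supply = -1 if Demand >= 4 else 5  [with Demand=-3]  = 5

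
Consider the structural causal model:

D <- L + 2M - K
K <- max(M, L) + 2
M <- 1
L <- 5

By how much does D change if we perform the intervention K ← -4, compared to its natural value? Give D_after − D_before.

11

The intervention breaks the incoming arrows to K: K <- max(M, L) + 2 no longer applies, and K = -4.
D = L + 2M - K  [with L=5, M=1, K=-4]  = 11
Without intervention: K = max(M, L) + 2  [with M=1, L=5]  = 7; D = L + 2M - K  [with L=5, M=1, K=7]  = 0.
Change = 11 − 0 = 11.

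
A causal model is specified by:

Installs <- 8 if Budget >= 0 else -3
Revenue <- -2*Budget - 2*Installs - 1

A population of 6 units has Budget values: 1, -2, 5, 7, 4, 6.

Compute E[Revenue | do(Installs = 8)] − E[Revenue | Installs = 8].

2.2

Every unit gets Installs=8 under the intervention. Revenue values become -19, -13, -27, -31, -25, -29; E[Revenue|do(Installs=8)] = -24.
Observing Installs=8 restricts to units where Installs's equation naturally yields 8: Budget ∈ {1, 5, 7, 4, 6}. In that subpopulation Revenue = -19, -27, -31, -25, -29, mean -26.2.
Difference = -24 − (-26.2) = 2.2.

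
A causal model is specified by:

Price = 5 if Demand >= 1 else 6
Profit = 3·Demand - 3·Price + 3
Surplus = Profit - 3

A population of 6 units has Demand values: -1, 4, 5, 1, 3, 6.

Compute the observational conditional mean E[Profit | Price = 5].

-0.6

E[Profit|Price=5] averages over only the 5 units with Price=5 (Demand = 4, 5, 1, 3, 6): Profit = 0, 3, -9, -3, 6, mean -0.6.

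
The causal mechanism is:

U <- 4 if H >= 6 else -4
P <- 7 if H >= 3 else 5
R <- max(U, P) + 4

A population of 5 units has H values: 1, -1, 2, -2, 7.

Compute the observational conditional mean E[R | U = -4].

9

E[R|U=-4] averages over only the 4 units with U=-4 (H = 1, -1, 2, -2): R = 9, 9, 9, 9, mean 9.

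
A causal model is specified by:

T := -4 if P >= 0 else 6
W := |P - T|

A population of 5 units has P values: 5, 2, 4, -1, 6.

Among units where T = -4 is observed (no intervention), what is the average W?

Conditioning on T=-4 selects the 4 unit(s) with P ∈ {5, 2, 4, 6}. Their W values: 9, 6, 8, 10. Mean = 8.25.

8.25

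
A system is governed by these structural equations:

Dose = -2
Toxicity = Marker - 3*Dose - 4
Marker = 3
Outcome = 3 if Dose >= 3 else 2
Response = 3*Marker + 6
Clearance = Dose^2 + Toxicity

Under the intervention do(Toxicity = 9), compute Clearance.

Intervening sets Toxicity = 9 and removes its equation (Toxicity = Marker - 3*Dose - 4).
Clearance = Dose^2 + Toxicity  [with Dose=-2, Toxicity=9]  = 13

13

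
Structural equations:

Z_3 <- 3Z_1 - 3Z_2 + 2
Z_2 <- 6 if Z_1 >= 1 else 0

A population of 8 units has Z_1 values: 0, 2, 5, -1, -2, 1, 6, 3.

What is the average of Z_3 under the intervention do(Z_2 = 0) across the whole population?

7.25

Every unit gets Z_2=0 under the intervention. Z_3 values become 2, 8, 17, -1, -4, 5, 20, 11; E[Z_3|do(Z_2=0)] = 7.25.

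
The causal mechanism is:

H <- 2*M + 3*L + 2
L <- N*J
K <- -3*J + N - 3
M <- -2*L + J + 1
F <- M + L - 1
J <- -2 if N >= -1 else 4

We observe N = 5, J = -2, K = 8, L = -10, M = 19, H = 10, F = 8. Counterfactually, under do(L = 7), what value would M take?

-15

Intervening sets L = 7 and removes its equation (L <- N*J).
J = -2 if N >= -1 else 4  [with N=5]  = -2
M = -2*L + J + 1  [with L=7, J=-2]  = -15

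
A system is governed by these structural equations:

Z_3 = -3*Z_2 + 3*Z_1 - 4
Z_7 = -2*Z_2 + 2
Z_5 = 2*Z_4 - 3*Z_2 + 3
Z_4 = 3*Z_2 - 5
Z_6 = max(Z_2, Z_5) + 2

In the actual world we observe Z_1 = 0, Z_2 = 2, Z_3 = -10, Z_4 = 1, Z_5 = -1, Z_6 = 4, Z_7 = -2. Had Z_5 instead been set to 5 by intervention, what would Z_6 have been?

7

The intervention breaks the incoming arrows to Z_5: Z_5 = 2*Z_4 - 3*Z_2 + 3 no longer applies, and Z_5 = 5.
Z_6 = max(Z_2, Z_5) + 2  [with Z_2=2, Z_5=5]  = 7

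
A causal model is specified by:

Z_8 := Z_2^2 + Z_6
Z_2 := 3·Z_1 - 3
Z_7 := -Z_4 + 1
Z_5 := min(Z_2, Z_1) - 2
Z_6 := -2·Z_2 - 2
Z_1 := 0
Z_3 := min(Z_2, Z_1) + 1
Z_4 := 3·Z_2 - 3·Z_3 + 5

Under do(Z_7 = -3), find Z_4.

Under do(Z_7=-3), the mechanism Z_7 := -Z_4 + 1 is discarded; Z_7 is fixed at -3.
Since Z_4 is not a descendant of the intervened variable, it is unaffected.
Z_2 = 3·Z_1 - 3  [with Z_1=0]  = -3
Z_3 = min(Z_2, Z_1) + 1  [with Z_2=-3, Z_1=0]  = -2
Z_4 = 3·Z_2 - 3·Z_3 + 5  [with Z_2=-3, Z_3=-2]  = 2

2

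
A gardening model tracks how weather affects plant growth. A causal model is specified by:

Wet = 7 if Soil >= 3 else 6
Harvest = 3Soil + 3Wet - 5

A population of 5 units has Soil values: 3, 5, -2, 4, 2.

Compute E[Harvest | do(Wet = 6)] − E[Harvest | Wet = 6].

7.2

The intervention sets Wet=6 in all 5 units regardless of Soil. Recomputing Harvest per unit gives 22, 28, 7, 25, 19; average 20.2.
Conditioning on Wet=6 selects the 2 unit(s) with Soil ∈ {-2, 2}. Their Harvest values: 7, 19. Mean = 13.
Difference = 20.2 − 13 = 7.2.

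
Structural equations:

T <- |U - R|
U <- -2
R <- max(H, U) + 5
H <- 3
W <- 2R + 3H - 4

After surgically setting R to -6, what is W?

The intervention breaks the incoming arrows to R: R <- max(H, U) + 5 no longer applies, and R = -6.
W = 2R + 3H - 4  [with R=-6, H=3]  = -7

-7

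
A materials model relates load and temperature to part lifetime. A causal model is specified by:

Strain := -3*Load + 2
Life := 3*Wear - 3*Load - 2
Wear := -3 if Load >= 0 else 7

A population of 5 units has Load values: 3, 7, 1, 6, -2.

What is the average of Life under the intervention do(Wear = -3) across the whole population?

-20

The intervention sets Wear=-3 in all 5 units regardless of Load. Recomputing Life per unit gives -20, -32, -14, -29, -5; average -20.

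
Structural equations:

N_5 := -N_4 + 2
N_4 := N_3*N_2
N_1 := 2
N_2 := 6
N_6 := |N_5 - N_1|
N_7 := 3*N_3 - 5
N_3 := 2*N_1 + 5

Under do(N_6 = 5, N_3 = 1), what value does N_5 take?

-4

Under do(N_6 = 5, N_3 = 1), each intervened variable's structural equation is replaced by its fixed value.
N_4 = N_3*N_2  [with N_3=1, N_2=6]  = 6
N_5 = -N_4 + 2  [with N_4=6]  = -4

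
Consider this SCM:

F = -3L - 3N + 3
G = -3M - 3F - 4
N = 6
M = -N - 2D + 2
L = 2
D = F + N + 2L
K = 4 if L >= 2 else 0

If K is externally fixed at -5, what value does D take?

-11

do(K=-5) replaces the equation K = 4 if L >= 2 else 0 with the constant K = -5.
No directed path runs from K to D, so D keeps its natural value.
F = -3L - 3N + 3  [with L=2, N=6]  = -21
D = F + N + 2L  [with F=-21, N=6, L=2]  = -11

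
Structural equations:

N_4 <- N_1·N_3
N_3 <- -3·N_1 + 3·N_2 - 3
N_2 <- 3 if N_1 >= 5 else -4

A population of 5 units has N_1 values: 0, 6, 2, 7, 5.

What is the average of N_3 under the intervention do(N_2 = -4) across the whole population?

-27

Under do(N_2=-4), N_2's equation is replaced by N_2=-4 for every unit. Per-unit N_3: -15, -33, -21, -36, -30. Mean = -27.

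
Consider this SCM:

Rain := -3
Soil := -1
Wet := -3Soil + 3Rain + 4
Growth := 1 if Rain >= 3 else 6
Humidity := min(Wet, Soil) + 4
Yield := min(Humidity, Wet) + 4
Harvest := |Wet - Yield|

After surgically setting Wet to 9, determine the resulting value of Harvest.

2

The intervention breaks the incoming arrows to Wet: Wet := -3Soil + 3Rain + 4 no longer applies, and Wet = 9.
Humidity = min(Wet, Soil) + 4  [with Wet=9, Soil=-1]  = 3
Yield = min(Humidity, Wet) + 4  [with Humidity=3, Wet=9]  = 7
Harvest = |Wet - Yield|  [with Wet=9, Yield=7]  = 2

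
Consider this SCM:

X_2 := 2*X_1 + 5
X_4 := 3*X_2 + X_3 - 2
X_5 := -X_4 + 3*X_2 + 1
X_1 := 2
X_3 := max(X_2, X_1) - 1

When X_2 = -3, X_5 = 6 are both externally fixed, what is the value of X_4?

The joint intervention fixes X_2 = -3, X_5 = 6, removing each variable's own equation.
X_3 = max(X_2, X_1) - 1  [with X_2=-3, X_1=2]  = 1
X_4 = 3*X_2 + X_3 - 2  [with X_2=-3, X_3=1]  = -10

-10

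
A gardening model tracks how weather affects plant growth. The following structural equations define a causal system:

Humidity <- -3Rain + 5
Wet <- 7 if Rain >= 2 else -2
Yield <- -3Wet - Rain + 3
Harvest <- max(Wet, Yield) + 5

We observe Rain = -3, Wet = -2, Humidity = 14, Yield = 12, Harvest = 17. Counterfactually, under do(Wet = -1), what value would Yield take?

Under do(Wet=-1), the mechanism Wet <- 7 if Rain >= 2 else -2 is discarded; Wet is fixed at -1.
Yield = -3Wet - Rain + 3  [with Wet=-1, Rain=-3]  = 9

9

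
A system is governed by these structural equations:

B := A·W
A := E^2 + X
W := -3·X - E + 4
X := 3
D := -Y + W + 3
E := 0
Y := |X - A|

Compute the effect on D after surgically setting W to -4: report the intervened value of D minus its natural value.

The intervention breaks the incoming arrows to W: W := -3·X - E + 4 no longer applies, and W = -4.
A = E^2 + X  [with E=0, X=3]  = 3
Y = |X - A|  [with X=3, A=3]  = 0
D = -Y + W + 3  [with Y=0, W=-4]  = -1
Without intervention: A = E^2 + X  [with E=0, X=3]  = 3; W = -3·X - E + 4  [with X=3, E=0]  = -5; Y = |X - A|  [with X=3, A=3]  = 0; D = -Y + W + 3  [with Y=0, W=-5]  = -2.
Change = -1 − (-2) = 1.

1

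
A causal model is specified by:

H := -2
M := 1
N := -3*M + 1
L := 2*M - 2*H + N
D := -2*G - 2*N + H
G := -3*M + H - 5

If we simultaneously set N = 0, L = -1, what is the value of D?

18

The joint intervention fixes N = 0, L = -1, removing each variable's own equation.
G = -3*M + H - 5  [with M=1, H=-2]  = -10
D = -2*G - 2*N + H  [with G=-10, N=0, H=-2]  = 18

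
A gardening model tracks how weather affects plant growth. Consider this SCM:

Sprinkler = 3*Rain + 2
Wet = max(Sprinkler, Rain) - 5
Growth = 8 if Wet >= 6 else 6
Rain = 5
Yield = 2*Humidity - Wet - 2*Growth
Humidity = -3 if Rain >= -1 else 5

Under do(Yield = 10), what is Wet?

12

do(Yield=10) replaces the equation Yield = 2*Humidity - Wet - 2*Growth with the constant Yield = 10.
Wet is not downstream of the intervention, so its value is determined by the original equations.
Sprinkler = 3*Rain + 2  [with Rain=5]  = 17
Wet = max(Sprinkler, Rain) - 5  [with Sprinkler=17, Rain=5]  = 12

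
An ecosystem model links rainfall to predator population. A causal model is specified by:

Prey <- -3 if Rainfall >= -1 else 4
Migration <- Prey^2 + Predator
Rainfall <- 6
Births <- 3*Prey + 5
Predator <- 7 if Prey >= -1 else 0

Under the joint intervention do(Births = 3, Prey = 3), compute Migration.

16

The joint intervention fixes Births = 3, Prey = 3, removing each variable's own equation.
Predator = 7 if Prey >= -1 else 0  [with Prey=3]  = 7
Migration = Prey^2 + Predator  [with Prey=3, Predator=7]  = 16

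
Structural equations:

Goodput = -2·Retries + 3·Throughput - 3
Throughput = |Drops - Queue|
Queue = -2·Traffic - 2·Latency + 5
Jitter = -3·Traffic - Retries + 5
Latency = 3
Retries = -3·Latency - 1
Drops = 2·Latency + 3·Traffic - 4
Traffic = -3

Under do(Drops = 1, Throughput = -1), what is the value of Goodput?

14

Setting Drops = 1, Throughput = -1 by intervention discards those variables' equations.
Retries = -3·Latency - 1  [with Latency=3]  = -10
Goodput = -2·Retries + 3·Throughput - 3  [with Retries=-10, Throughput=-1]  = 14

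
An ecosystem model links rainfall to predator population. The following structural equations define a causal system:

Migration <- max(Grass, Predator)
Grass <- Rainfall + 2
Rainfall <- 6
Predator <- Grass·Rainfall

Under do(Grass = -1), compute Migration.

Under do(Grass=-1), the mechanism Grass <- Rainfall + 2 is discarded; Grass is fixed at -1.
Predator = Grass·Rainfall  [with Grass=-1, Rainfall=6]  = -6
Migration = max(Grass, Predator)  [with Grass=-1, Predator=-6]  = -1

-1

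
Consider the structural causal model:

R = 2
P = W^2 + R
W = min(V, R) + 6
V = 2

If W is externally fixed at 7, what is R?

Under do(W=7), the mechanism W = min(V, R) + 6 is discarded; W is fixed at 7.
R is not downstream of the intervention, so its value is determined by the original equations.

2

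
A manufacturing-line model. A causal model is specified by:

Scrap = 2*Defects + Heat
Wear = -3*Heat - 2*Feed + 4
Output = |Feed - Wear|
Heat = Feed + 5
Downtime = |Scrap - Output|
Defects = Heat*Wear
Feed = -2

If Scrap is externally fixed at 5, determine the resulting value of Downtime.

Under do(Scrap=5), the mechanism Scrap = 2*Defects + Heat is discarded; Scrap is fixed at 5.
Heat = Feed + 5  [with Feed=-2]  = 3
Wear = -3*Heat - 2*Feed + 4  [with Heat=3, Feed=-2]  = -1
Output = |Feed - Wear|  [with Feed=-2, Wear=-1]  = 1
Downtime = |Scrap - Output|  [with Scrap=5, Output=1]  = 4

4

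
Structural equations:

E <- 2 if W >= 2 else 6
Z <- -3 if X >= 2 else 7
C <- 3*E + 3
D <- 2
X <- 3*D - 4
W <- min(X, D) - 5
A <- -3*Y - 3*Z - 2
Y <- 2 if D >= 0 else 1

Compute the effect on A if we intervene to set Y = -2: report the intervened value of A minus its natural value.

The intervention breaks the incoming arrows to Y: Y <- 2 if D >= 0 else 1 no longer applies, and Y = -2.
X = 3*D - 4  [with D=2]  = 2
Z = -3 if X >= 2 else 7  [with X=2]  = -3
A = -3*Y - 3*Z - 2  [with Y=-2, Z=-3]  = 13
Without intervention: X = 3*D - 4  [with D=2]  = 2; Y = 2 if D >= 0 else 1  [with D=2]  = 2; Z = -3 if X >= 2 else 7  [with X=2]  = -3; A = -3*Y - 3*Z - 2  [with Y=2, Z=-3]  = 1.
Change = 13 − 1 = 12.

12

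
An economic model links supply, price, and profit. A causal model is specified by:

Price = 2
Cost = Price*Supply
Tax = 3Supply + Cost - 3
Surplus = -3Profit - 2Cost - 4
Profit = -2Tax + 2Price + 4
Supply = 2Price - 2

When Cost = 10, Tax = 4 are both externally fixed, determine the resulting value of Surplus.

Setting Cost = 10, Tax = 4 by intervention discards those variables' equations.
Profit = -2Tax + 2Price + 4  [with Tax=4, Price=2]  = 0
Surplus = -3Profit - 2Cost - 4  [with Profit=0, Cost=10]  = -24

-24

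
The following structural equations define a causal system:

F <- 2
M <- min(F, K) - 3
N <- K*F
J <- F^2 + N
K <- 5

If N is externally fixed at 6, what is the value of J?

do(N=6) replaces the equation N <- K*F with the constant N = 6.
J = F^2 + N  [with F=2, N=6]  = 10

10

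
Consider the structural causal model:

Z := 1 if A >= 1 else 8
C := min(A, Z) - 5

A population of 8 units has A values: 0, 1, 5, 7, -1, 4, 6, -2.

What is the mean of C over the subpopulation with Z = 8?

-6

Conditioning on Z=8 selects the 3 unit(s) with A ∈ {0, -1, -2}. Their C values: -5, -6, -7. Mean = -6.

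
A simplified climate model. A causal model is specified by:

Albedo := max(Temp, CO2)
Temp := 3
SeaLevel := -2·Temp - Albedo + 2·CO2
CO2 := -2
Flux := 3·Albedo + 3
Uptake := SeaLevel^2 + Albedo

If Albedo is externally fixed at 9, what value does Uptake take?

370

The intervention breaks the incoming arrows to Albedo: Albedo := max(Temp, CO2) no longer applies, and Albedo = 9.
SeaLevel = -2·Temp - Albedo + 2·CO2  [with Temp=3, Albedo=9, CO2=-2]  = -19
Uptake = SeaLevel^2 + Albedo  [with SeaLevel=-19, Albedo=9]  = 370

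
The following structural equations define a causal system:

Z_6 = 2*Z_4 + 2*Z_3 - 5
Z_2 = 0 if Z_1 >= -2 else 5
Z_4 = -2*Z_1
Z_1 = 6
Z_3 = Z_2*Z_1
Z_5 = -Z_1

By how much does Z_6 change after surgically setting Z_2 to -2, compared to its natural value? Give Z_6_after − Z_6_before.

-24

Under do(Z_2=-2), the mechanism Z_2 = 0 if Z_1 >= -2 else 5 is discarded; Z_2 is fixed at -2.
Z_3 = Z_2*Z_1  [with Z_2=-2, Z_1=6]  = -12
Z_4 = -2*Z_1  [with Z_1=6]  = -12
Z_6 = 2*Z_4 + 2*Z_3 - 5  [with Z_4=-12, Z_3=-12]  = -53
Without intervention: Z_2 = 0 if Z_1 >= -2 else 5  [with Z_1=6]  = 0; Z_3 = Z_2*Z_1  [with Z_2=0, Z_1=6]  = 0; Z_4 = -2*Z_1  [with Z_1=6]  = -12; Z_6 = 2*Z_4 + 2*Z_3 - 5  [with Z_4=-12, Z_3=0]  = -29.
Change = -53 − (-29) = -24.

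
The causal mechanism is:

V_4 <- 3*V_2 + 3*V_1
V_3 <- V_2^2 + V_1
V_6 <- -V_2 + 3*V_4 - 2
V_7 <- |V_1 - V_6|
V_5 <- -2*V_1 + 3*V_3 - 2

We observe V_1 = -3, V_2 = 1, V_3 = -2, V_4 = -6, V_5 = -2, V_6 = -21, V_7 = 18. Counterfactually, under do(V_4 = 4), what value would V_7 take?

12

The intervention breaks the incoming arrows to V_4: V_4 <- 3*V_2 + 3*V_1 no longer applies, and V_4 = 4.
V_6 = -V_2 + 3*V_4 - 2  [with V_2=1, V_4=4]  = 9
V_7 = |V_1 - V_6|  [with V_1=-3, V_6=9]  = 12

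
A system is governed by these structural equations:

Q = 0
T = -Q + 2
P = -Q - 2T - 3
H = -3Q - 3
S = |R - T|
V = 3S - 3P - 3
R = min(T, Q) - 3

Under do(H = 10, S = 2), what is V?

Setting H = 10, S = 2 by intervention discards those variables' equations.
T = -Q + 2  [with Q=0]  = 2
P = -Q - 2T - 3  [with Q=0, T=2]  = -7
V = 3S - 3P - 3  [with S=2, P=-7]  = 24

24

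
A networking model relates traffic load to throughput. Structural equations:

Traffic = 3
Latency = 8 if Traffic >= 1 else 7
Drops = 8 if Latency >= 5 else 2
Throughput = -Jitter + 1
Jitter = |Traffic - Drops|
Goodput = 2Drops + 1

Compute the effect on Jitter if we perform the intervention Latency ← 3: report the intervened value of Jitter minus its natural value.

-4

Under do(Latency=3), the mechanism Latency = 8 if Traffic >= 1 else 7 is discarded; Latency is fixed at 3.
Drops = 8 if Latency >= 5 else 2  [with Latency=3]  = 2
Jitter = |Traffic - Drops|  [with Traffic=3, Drops=2]  = 1
Without intervention: Latency = 8 if Traffic >= 1 else 7  [with Traffic=3]  = 8; Drops = 8 if Latency >= 5 else 2  [with Latency=8]  = 8; Jitter = |Traffic - Drops|  [with Traffic=3, Drops=8]  = 5.
Change = 1 − 5 = -4.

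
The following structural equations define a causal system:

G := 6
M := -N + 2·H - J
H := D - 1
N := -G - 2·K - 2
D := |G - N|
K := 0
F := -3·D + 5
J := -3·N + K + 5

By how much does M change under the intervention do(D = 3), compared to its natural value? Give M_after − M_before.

-22

The intervention breaks the incoming arrows to D: D := |G - N| no longer applies, and D = 3.
N = -G - 2·K - 2  [with G=6, K=0]  = -8
H = D - 1  [with D=3]  = 2
J = -3·N + K + 5  [with N=-8, K=0]  = 29
M = -N + 2·H - J  [with N=-8, H=2, J=29]  = -17
Without intervention: N = -G - 2·K - 2  [with G=6, K=0]  = -8; D = |G - N|  [with G=6, N=-8]  = 14; H = D - 1  [with D=14]  = 13; J = -3·N + K + 5  [with N=-8, K=0]  = 29; M = -N + 2·H - J  [with N=-8, H=13, J=29]  = 5.
Change = -17 − 5 = -22.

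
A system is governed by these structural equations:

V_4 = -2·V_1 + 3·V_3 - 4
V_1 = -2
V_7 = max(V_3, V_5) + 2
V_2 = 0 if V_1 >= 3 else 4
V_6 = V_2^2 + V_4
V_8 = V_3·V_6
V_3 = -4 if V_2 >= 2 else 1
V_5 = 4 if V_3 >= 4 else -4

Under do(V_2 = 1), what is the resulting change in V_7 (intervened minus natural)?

Under do(V_2=1), the mechanism V_2 = 0 if V_1 >= 3 else 4 is discarded; V_2 is fixed at 1.
V_3 = -4 if V_2 >= 2 else 1  [with V_2=1]  = 1
V_5 = 4 if V_3 >= 4 else -4  [with V_3=1]  = -4
V_7 = max(V_3, V_5) + 2  [with V_3=1, V_5=-4]  = 3
Without intervention: V_2 = 0 if V_1 >= 3 else 4  [with V_1=-2]  = 4; V_3 = -4 if V_2 >= 2 else 1  [with V_2=4]  = -4; V_5 = 4 if V_3 >= 4 else -4  [with V_3=-4]  = -4; V_7 = max(V_3, V_5) + 2  [with V_3=-4, V_5=-4]  = -2.
Change = 3 − (-2) = 5.

5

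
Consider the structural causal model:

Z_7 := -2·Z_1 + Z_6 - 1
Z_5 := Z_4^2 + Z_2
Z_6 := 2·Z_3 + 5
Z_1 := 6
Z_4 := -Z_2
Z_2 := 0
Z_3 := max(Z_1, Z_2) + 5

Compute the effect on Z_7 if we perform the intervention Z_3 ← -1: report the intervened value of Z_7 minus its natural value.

The intervention breaks the incoming arrows to Z_3: Z_3 := max(Z_1, Z_2) + 5 no longer applies, and Z_3 = -1.
Z_6 = 2·Z_3 + 5  [with Z_3=-1]  = 3
Z_7 = -2·Z_1 + Z_6 - 1  [with Z_1=6, Z_6=3]  = -10
Without intervention: Z_3 = max(Z_1, Z_2) + 5  [with Z_1=6, Z_2=0]  = 11; Z_6 = 2·Z_3 + 5  [with Z_3=11]  = 27; Z_7 = -2·Z_1 + Z_6 - 1  [with Z_1=6, Z_6=27]  = 14.
Change = -10 − 14 = -24.

-24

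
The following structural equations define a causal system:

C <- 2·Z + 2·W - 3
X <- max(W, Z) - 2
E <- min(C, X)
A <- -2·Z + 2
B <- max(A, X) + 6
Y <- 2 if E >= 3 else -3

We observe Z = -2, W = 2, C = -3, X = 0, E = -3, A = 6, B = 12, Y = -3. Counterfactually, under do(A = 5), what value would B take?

Intervening sets A = 5 and removes its equation (A <- -2·Z + 2).
X = max(W, Z) - 2  [with W=2, Z=-2]  = 0
B = max(A, X) + 6  [with A=5, X=0]  = 11

11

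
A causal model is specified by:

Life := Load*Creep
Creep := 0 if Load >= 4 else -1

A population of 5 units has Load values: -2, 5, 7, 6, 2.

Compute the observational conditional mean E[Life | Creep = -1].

Conditioning on Creep=-1 selects the 2 unit(s) with Load ∈ {-2, 2}. Their Life values: 2, -2. Mean = 0.

0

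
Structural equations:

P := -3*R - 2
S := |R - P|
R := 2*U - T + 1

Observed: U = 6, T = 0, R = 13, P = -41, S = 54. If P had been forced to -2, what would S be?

Intervening sets P = -2 and removes its equation (P := -3*R - 2).
R = 2*U - T + 1  [with U=6, T=0]  = 13
S = |R - P|  [with R=13, P=-2]  = 15

15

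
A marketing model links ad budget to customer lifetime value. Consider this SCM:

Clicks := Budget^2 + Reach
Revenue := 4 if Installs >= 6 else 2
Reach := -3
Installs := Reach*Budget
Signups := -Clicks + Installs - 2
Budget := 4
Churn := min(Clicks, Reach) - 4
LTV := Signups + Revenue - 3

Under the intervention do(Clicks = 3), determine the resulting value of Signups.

-17

do(Clicks=3) replaces the equation Clicks := Budget^2 + Reach with the constant Clicks = 3.
Installs = Reach*Budget  [with Reach=-3, Budget=4]  = -12
Signups = -Clicks + Installs - 2  [with Clicks=3, Installs=-12]  = -17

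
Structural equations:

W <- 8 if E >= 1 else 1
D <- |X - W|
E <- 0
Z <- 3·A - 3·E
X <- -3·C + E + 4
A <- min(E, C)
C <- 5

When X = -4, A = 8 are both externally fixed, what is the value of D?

5

The joint intervention fixes X = -4, A = 8, removing each variable's own equation.
W = 8 if E >= 1 else 1  [with E=0]  = 1
D = |X - W|  [with X=-4, W=1]  = 5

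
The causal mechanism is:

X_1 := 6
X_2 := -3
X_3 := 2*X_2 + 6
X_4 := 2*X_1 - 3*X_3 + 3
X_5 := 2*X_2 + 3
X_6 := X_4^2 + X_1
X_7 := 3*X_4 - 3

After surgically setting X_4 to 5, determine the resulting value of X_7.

The intervention breaks the incoming arrows to X_4: X_4 := 2*X_1 - 3*X_3 + 3 no longer applies, and X_4 = 5.
X_7 = 3*X_4 - 3  [with X_4=5]  = 12

12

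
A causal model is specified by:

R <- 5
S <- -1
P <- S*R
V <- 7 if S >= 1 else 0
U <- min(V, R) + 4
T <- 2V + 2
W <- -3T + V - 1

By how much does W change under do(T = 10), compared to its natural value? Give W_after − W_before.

-24

Intervening sets T = 10 and removes its equation (T <- 2V + 2).
V = 7 if S >= 1 else 0  [with S=-1]  = 0
W = -3T + V - 1  [with T=10, V=0]  = -31
Without intervention: V = 7 if S >= 1 else 0  [with S=-1]  = 0; T = 2V + 2  [with V=0]  = 2; W = -3T + V - 1  [with T=2, V=0]  = -7.
Change = -31 − (-7) = -24.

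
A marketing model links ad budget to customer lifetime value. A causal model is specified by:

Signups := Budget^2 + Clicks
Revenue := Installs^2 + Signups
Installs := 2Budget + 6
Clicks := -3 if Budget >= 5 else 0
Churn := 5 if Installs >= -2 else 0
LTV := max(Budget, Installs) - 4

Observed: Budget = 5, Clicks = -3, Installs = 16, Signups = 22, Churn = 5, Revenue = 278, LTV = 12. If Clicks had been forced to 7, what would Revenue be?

288

Under do(Clicks=7), the mechanism Clicks := -3 if Budget >= 5 else 0 is discarded; Clicks is fixed at 7.
Installs = 2Budget + 6  [with Budget=5]  = 16
Signups = Budget^2 + Clicks  [with Budget=5, Clicks=7]  = 32
Revenue = Installs^2 + Signups  [with Installs=16, Signups=32]  = 288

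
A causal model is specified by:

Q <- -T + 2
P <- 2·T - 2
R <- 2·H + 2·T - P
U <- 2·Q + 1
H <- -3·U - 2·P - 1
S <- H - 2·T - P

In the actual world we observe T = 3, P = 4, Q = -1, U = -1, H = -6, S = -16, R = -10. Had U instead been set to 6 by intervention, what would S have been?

-37

Under do(U=6), the mechanism U <- 2·Q + 1 is discarded; U is fixed at 6.
P = 2·T - 2  [with T=3]  = 4
H = -3·U - 2·P - 1  [with U=6, P=4]  = -27
S = H - 2·T - P  [with H=-27, T=3, P=4]  = -37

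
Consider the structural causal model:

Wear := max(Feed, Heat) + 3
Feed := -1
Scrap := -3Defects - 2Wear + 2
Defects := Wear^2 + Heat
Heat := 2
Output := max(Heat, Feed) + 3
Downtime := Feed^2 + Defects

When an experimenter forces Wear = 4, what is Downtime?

19

The intervention breaks the incoming arrows to Wear: Wear := max(Feed, Heat) + 3 no longer applies, and Wear = 4.
Defects = Wear^2 + Heat  [with Wear=4, Heat=2]  = 18
Downtime = Feed^2 + Defects  [with Feed=-1, Defects=18]  = 19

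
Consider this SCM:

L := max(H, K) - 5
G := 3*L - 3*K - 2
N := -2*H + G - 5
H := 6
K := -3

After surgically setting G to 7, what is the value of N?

Intervening sets G = 7 and removes its equation (G := 3*L - 3*K - 2).
N = -2*H + G - 5  [with H=6, G=7]  = -10

-10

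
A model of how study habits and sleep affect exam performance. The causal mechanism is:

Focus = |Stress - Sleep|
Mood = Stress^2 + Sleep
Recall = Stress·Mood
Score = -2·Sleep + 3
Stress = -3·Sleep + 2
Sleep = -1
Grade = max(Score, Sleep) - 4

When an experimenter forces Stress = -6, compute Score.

Under do(Stress=-6), the mechanism Stress = -3·Sleep + 2 is discarded; Stress is fixed at -6.
Since Score is not a descendant of the intervened variable, it is unaffected.
Score = -2·Sleep + 3  [with Sleep=-1]  = 5

5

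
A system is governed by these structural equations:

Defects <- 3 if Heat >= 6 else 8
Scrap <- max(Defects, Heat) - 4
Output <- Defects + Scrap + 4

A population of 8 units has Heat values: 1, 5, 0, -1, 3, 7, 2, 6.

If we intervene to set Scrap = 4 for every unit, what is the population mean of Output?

14.75

do(Scrap=4) breaks Scrap's dependence on Heat. With Scrap=4 fixed, Output across the units is 16, 16, 16, 16, 16, 11, 16, 11, mean 14.75.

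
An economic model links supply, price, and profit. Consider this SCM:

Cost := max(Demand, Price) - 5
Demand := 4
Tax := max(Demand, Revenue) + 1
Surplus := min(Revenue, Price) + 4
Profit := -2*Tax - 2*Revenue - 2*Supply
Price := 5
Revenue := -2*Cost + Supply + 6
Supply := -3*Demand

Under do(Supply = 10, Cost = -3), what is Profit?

Under do(Supply = 10, Cost = -3), each intervened variable's structural equation is replaced by its fixed value.
Revenue = -2*Cost + Supply + 6  [with Cost=-3, Supply=10]  = 22
Tax = max(Demand, Revenue) + 1  [with Demand=4, Revenue=22]  = 23
Profit = -2*Tax - 2*Revenue - 2*Supply  [with Tax=23, Revenue=22, Supply=10]  = -110

-110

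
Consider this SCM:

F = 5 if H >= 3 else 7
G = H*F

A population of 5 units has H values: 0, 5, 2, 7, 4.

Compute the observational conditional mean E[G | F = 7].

7

E[G|F=7] averages over only the 2 units with F=7 (H = 0, 2): G = 0, 14, mean 7.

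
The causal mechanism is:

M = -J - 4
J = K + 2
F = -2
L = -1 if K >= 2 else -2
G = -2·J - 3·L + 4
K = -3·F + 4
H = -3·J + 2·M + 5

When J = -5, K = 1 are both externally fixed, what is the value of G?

Setting J = -5, K = 1 by intervention discards those variables' equations.
L = -1 if K >= 2 else -2  [with K=1]  = -2
G = -2·J - 3·L + 4  [with J=-5, L=-2]  = 20

20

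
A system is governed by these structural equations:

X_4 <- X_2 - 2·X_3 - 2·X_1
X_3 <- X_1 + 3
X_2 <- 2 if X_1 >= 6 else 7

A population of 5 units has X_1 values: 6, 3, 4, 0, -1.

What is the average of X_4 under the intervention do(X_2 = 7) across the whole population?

Under do(X_2=7), X_2's equation is replaced by X_2=7 for every unit. Per-unit X_4: -23, -11, -15, 1, 5. Mean = -8.6.

-8.6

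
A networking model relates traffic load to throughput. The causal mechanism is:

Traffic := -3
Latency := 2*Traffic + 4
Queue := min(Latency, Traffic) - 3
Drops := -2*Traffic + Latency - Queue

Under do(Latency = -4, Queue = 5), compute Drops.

-3

Setting Latency = -4, Queue = 5 by intervention discards those variables' equations.
Drops = -2*Traffic + Latency - Queue  [with Traffic=-3, Latency=-4, Queue=5]  = -3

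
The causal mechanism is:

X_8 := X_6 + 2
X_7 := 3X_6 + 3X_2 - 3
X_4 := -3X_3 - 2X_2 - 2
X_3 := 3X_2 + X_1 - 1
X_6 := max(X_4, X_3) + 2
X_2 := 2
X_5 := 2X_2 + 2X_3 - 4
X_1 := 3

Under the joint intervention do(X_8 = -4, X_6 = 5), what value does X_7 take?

18

Setting X_8 = -4, X_6 = 5 by intervention discards those variables' equations.
X_7 = 3X_6 + 3X_2 - 3  [with X_6=5, X_2=2]  = 18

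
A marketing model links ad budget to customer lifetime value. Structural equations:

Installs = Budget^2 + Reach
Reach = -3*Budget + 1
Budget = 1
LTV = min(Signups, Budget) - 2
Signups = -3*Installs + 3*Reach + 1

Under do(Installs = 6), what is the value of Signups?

-23

The intervention breaks the incoming arrows to Installs: Installs = Budget^2 + Reach no longer applies, and Installs = 6.
Reach = -3*Budget + 1  [with Budget=1]  = -2
Signups = -3*Installs + 3*Reach + 1  [with Installs=6, Reach=-2]  = -23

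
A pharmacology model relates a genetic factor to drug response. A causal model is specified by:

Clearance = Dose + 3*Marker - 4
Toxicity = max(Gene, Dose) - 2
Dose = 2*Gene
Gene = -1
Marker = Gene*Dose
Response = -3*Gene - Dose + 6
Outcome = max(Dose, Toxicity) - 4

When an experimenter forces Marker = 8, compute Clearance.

18

The intervention breaks the incoming arrows to Marker: Marker = Gene*Dose no longer applies, and Marker = 8.
Dose = 2*Gene  [with Gene=-1]  = -2
Clearance = Dose + 3*Marker - 4  [with Dose=-2, Marker=8]  = 18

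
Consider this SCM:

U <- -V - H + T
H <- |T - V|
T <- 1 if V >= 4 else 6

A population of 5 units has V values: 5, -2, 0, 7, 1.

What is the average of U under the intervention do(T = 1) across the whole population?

-4

Every unit gets T=1 under the intervention. U values become -8, 0, 0, -12, 0; E[U|do(T=1)] = -4.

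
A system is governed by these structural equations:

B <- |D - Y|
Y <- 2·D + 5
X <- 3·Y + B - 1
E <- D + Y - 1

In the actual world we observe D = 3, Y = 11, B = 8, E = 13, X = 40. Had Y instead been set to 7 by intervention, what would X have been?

24

do(Y=7) replaces the equation Y <- 2·D + 5 with the constant Y = 7.
B = |D - Y|  [with D=3, Y=7]  = 4
X = 3·Y + B - 1  [with Y=7, B=4]  = 24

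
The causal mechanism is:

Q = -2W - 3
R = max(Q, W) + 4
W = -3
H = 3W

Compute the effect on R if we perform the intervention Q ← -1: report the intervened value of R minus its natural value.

The intervention breaks the incoming arrows to Q: Q = -2W - 3 no longer applies, and Q = -1.
R = max(Q, W) + 4  [with Q=-1, W=-3]  = 3
Without intervention: Q = -2W - 3  [with W=-3]  = 3; R = max(Q, W) + 4  [with Q=3, W=-3]  = 7.
Change = 3 − 7 = -4.

-4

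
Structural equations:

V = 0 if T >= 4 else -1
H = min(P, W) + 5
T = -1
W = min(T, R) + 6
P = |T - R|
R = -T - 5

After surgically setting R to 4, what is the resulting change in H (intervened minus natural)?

Under do(R=4), the mechanism R = -T - 5 is discarded; R is fixed at 4.
W = min(T, R) + 6  [with T=-1, R=4]  = 5
P = |T - R|  [with T=-1, R=4]  = 5
H = min(P, W) + 5  [with P=5, W=5]  = 10
Without intervention: R = -T - 5  [with T=-1]  = -4; W = min(T, R) + 6  [with T=-1, R=-4]  = 2; P = |T - R|  [with T=-1, R=-4]  = 3; H = min(P, W) + 5  [with P=3, W=2]  = 7.
Change = 10 − 7 = 3.

3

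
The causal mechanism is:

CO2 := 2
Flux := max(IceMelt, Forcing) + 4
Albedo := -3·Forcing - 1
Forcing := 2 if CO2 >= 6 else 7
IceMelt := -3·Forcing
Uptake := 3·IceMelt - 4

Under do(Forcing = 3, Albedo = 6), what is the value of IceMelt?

-9

The joint intervention fixes Forcing = 3, Albedo = 6, removing each variable's own equation.
IceMelt = -3·Forcing  [with Forcing=3]  = -9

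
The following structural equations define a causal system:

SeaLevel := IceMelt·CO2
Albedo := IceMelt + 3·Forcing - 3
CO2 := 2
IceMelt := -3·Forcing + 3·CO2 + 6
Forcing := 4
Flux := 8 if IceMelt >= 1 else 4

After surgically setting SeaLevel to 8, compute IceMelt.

0

do(SeaLevel=8) replaces the equation SeaLevel := IceMelt·CO2 with the constant SeaLevel = 8.
IceMelt is not downstream of the intervention, so its value is determined by the original equations.
IceMelt = -3·Forcing + 3·CO2 + 6  [with Forcing=4, CO2=2]  = 0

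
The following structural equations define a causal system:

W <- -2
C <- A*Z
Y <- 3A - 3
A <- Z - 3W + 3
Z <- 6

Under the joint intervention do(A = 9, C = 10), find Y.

24

The joint intervention fixes A = 9, C = 10, removing each variable's own equation.
Y = 3A - 3  [with A=9]  = 24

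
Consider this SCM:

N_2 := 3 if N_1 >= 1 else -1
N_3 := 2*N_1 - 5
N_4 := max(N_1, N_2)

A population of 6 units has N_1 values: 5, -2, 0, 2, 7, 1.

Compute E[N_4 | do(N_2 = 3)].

do(N_2=3) breaks N_2's dependence on N_1. With N_2=3 fixed, N_4 across the units is 5, 3, 3, 3, 7, 3, mean 4.

4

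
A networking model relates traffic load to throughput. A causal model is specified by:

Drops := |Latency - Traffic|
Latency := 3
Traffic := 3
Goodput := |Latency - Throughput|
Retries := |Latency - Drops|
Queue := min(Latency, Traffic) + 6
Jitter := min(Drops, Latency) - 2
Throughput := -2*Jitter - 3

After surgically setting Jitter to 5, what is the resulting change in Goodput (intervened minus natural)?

Intervening sets Jitter = 5 and removes its equation (Jitter := min(Drops, Latency) - 2).
Throughput = -2*Jitter - 3  [with Jitter=5]  = -13
Goodput = |Latency - Throughput|  [with Latency=3, Throughput=-13]  = 16
Without intervention: Drops = |Latency - Traffic|  [with Latency=3, Traffic=3]  = 0; Jitter = min(Drops, Latency) - 2  [with Drops=0, Latency=3]  = -2; Throughput = -2*Jitter - 3  [with Jitter=-2]  = 1; Goodput = |Latency - Throughput|  [with Latency=3, Throughput=1]  = 2.
Change = 16 − 2 = 14.

14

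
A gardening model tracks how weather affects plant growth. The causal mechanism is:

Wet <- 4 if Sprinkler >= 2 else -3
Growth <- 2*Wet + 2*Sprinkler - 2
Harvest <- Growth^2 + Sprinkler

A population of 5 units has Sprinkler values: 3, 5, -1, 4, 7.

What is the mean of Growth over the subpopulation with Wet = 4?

15.5

Observing Wet=4 restricts to units where Wet's equation naturally yields 4: Sprinkler ∈ {3, 5, 4, 7}. In that subpopulation Growth = 12, 16, 14, 20, mean 15.5.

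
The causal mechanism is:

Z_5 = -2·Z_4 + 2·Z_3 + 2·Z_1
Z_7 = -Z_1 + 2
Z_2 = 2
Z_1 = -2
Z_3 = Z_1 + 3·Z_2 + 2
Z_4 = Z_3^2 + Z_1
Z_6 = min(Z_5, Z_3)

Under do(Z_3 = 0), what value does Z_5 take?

0

do(Z_3=0) replaces the equation Z_3 = Z_1 + 3·Z_2 + 2 with the constant Z_3 = 0.
Z_4 = Z_3^2 + Z_1  [with Z_3=0, Z_1=-2]  = -2
Z_5 = -2·Z_4 + 2·Z_3 + 2·Z_1  [with Z_4=-2, Z_3=0, Z_1=-2]  = 0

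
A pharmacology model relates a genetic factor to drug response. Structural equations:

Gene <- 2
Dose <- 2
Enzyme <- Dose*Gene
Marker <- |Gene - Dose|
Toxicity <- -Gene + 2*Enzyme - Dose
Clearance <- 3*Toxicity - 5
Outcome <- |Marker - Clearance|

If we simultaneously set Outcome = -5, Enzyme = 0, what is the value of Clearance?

-17

Setting Outcome = -5, Enzyme = 0 by intervention discards those variables' equations.
Toxicity = -Gene + 2*Enzyme - Dose  [with Gene=2, Enzyme=0, Dose=2]  = -4
Clearance = 3*Toxicity - 5  [with Toxicity=-4]  = -17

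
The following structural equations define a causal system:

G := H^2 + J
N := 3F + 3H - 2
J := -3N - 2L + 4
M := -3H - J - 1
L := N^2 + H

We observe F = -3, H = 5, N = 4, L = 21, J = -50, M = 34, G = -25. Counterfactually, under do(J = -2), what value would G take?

Under do(J=-2), the mechanism J := -3N - 2L + 4 is discarded; J is fixed at -2.
G = H^2 + J  [with H=5, J=-2]  = 23

23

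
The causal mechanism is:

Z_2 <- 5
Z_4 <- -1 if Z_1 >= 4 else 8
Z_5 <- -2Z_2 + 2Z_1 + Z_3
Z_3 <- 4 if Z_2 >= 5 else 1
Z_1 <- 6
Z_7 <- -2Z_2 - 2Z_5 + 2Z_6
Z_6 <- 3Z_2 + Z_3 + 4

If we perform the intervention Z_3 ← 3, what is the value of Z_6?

22

The intervention breaks the incoming arrows to Z_3: Z_3 <- 4 if Z_2 >= 5 else 1 no longer applies, and Z_3 = 3.
Z_6 = 3Z_2 + Z_3 + 4  [with Z_2=5, Z_3=3]  = 22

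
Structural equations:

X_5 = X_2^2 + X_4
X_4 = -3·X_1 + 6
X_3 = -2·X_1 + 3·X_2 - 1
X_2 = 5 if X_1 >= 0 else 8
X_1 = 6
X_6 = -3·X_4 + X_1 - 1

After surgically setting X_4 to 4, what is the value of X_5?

Intervening sets X_4 = 4 and removes its equation (X_4 = -3·X_1 + 6).
X_2 = 5 if X_1 >= 0 else 8  [with X_1=6]  = 5
X_5 = X_2^2 + X_4  [with X_2=5, X_4=4]  = 29

29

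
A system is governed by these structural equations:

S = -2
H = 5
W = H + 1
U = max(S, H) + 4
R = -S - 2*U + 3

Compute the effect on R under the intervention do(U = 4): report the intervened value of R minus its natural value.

Intervening sets U = 4 and removes its equation (U = max(S, H) + 4).
R = -S - 2*U + 3  [with S=-2, U=4]  = -3
Without intervention: U = max(S, H) + 4  [with S=-2, H=5]  = 9; R = -S - 2*U + 3  [with S=-2, U=9]  = -13.
Change = -3 − (-13) = 10.

10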